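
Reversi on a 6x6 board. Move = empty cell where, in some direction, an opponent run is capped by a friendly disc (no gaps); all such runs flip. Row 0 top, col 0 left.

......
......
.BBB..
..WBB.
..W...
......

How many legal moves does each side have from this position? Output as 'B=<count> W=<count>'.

-- B to move --
(3,1): flips 1 -> legal
(4,1): flips 1 -> legal
(4,3): flips 1 -> legal
(5,1): flips 1 -> legal
(5,2): flips 2 -> legal
(5,3): no bracket -> illegal
B mobility = 5
-- W to move --
(1,0): flips 1 -> legal
(1,1): no bracket -> illegal
(1,2): flips 1 -> legal
(1,3): no bracket -> illegal
(1,4): flips 1 -> legal
(2,0): no bracket -> illegal
(2,4): flips 1 -> legal
(2,5): no bracket -> illegal
(3,0): no bracket -> illegal
(3,1): no bracket -> illegal
(3,5): flips 2 -> legal
(4,3): no bracket -> illegal
(4,4): no bracket -> illegal
(4,5): no bracket -> illegal
W mobility = 5

Answer: B=5 W=5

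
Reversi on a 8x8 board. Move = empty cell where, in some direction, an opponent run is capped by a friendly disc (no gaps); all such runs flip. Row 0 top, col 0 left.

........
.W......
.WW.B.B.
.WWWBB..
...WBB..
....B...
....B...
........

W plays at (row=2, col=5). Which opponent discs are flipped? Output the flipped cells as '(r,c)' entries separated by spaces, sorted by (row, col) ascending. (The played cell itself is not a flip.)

Dir NW: first cell '.' (not opp) -> no flip
Dir N: first cell '.' (not opp) -> no flip
Dir NE: first cell '.' (not opp) -> no flip
Dir W: opp run (2,4), next='.' -> no flip
Dir E: opp run (2,6), next='.' -> no flip
Dir SW: opp run (3,4) capped by W -> flip
Dir S: opp run (3,5) (4,5), next='.' -> no flip
Dir SE: first cell '.' (not opp) -> no flip

Answer: (3,4)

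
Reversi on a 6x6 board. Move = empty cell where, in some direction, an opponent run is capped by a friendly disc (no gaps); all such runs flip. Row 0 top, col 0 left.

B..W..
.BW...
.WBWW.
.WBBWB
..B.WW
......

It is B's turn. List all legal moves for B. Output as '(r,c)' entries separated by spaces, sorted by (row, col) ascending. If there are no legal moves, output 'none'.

Answer: (0,2) (1,0) (1,3) (1,4) (1,5) (2,0) (2,5) (3,0) (4,0) (4,1) (5,3) (5,5)

Derivation:
(0,1): no bracket -> illegal
(0,2): flips 1 -> legal
(0,4): no bracket -> illegal
(1,0): flips 1 -> legal
(1,3): flips 3 -> legal
(1,4): flips 1 -> legal
(1,5): flips 1 -> legal
(2,0): flips 2 -> legal
(2,5): flips 2 -> legal
(3,0): flips 1 -> legal
(4,0): flips 1 -> legal
(4,1): flips 2 -> legal
(4,3): no bracket -> illegal
(5,3): flips 1 -> legal
(5,4): no bracket -> illegal
(5,5): flips 2 -> legal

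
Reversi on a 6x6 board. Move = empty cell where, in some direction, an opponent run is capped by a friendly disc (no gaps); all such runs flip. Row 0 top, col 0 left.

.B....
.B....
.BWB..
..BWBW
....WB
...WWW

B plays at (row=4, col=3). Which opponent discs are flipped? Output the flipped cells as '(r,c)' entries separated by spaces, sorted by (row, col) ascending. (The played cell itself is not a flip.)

Answer: (3,3) (4,4)

Derivation:
Dir NW: first cell 'B' (not opp) -> no flip
Dir N: opp run (3,3) capped by B -> flip
Dir NE: first cell 'B' (not opp) -> no flip
Dir W: first cell '.' (not opp) -> no flip
Dir E: opp run (4,4) capped by B -> flip
Dir SW: first cell '.' (not opp) -> no flip
Dir S: opp run (5,3), next=edge -> no flip
Dir SE: opp run (5,4), next=edge -> no flip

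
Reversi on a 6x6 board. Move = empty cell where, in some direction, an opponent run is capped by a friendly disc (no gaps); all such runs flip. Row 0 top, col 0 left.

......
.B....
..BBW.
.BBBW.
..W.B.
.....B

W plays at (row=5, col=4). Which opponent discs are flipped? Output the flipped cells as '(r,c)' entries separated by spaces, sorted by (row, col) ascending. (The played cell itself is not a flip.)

Answer: (4,4)

Derivation:
Dir NW: first cell '.' (not opp) -> no flip
Dir N: opp run (4,4) capped by W -> flip
Dir NE: first cell '.' (not opp) -> no flip
Dir W: first cell '.' (not opp) -> no flip
Dir E: opp run (5,5), next=edge -> no flip
Dir SW: edge -> no flip
Dir S: edge -> no flip
Dir SE: edge -> no flip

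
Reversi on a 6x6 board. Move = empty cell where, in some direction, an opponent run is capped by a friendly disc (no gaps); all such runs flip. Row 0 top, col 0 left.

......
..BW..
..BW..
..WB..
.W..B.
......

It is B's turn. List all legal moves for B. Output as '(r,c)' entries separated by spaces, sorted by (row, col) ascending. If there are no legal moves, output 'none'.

(0,2): no bracket -> illegal
(0,3): flips 2 -> legal
(0,4): flips 1 -> legal
(1,4): flips 1 -> legal
(2,1): no bracket -> illegal
(2,4): flips 1 -> legal
(3,0): no bracket -> illegal
(3,1): flips 1 -> legal
(3,4): flips 1 -> legal
(4,0): no bracket -> illegal
(4,2): flips 1 -> legal
(4,3): no bracket -> illegal
(5,0): no bracket -> illegal
(5,1): no bracket -> illegal
(5,2): no bracket -> illegal

Answer: (0,3) (0,4) (1,4) (2,4) (3,1) (3,4) (4,2)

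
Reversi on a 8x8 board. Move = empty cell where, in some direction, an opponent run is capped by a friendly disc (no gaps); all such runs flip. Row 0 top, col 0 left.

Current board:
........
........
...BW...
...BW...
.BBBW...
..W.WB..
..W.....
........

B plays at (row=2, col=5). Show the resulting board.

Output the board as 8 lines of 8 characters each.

Answer: ........
........
...BBB..
...BB...
.BBBW...
..W.WB..
..W.....
........

Derivation:
Place B at (2,5); scan 8 dirs for brackets.
Dir NW: first cell '.' (not opp) -> no flip
Dir N: first cell '.' (not opp) -> no flip
Dir NE: first cell '.' (not opp) -> no flip
Dir W: opp run (2,4) capped by B -> flip
Dir E: first cell '.' (not opp) -> no flip
Dir SW: opp run (3,4) capped by B -> flip
Dir S: first cell '.' (not opp) -> no flip
Dir SE: first cell '.' (not opp) -> no flip
All flips: (2,4) (3,4)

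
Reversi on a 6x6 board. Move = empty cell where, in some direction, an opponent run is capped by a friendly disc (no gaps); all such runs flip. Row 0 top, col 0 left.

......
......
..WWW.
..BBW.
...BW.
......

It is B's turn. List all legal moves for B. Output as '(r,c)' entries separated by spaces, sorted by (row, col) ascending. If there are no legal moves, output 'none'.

Answer: (1,1) (1,2) (1,3) (1,4) (1,5) (2,5) (3,5) (4,5) (5,5)

Derivation:
(1,1): flips 1 -> legal
(1,2): flips 1 -> legal
(1,3): flips 1 -> legal
(1,4): flips 1 -> legal
(1,5): flips 1 -> legal
(2,1): no bracket -> illegal
(2,5): flips 1 -> legal
(3,1): no bracket -> illegal
(3,5): flips 1 -> legal
(4,5): flips 1 -> legal
(5,3): no bracket -> illegal
(5,4): no bracket -> illegal
(5,5): flips 1 -> legal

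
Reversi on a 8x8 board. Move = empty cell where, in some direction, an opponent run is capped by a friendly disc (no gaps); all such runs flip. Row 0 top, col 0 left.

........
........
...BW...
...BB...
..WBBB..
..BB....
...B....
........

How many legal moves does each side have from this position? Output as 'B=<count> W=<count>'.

Answer: B=7 W=5

Derivation:
-- B to move --
(1,3): no bracket -> illegal
(1,4): flips 1 -> legal
(1,5): flips 1 -> legal
(2,5): flips 1 -> legal
(3,1): flips 1 -> legal
(3,2): flips 1 -> legal
(3,5): no bracket -> illegal
(4,1): flips 1 -> legal
(5,1): flips 1 -> legal
B mobility = 7
-- W to move --
(1,2): no bracket -> illegal
(1,3): no bracket -> illegal
(1,4): no bracket -> illegal
(2,2): flips 1 -> legal
(2,5): no bracket -> illegal
(3,2): no bracket -> illegal
(3,5): no bracket -> illegal
(3,6): no bracket -> illegal
(4,1): no bracket -> illegal
(4,6): flips 3 -> legal
(5,1): no bracket -> illegal
(5,4): flips 2 -> legal
(5,5): no bracket -> illegal
(5,6): no bracket -> illegal
(6,1): no bracket -> illegal
(6,2): flips 1 -> legal
(6,4): flips 1 -> legal
(7,2): no bracket -> illegal
(7,3): no bracket -> illegal
(7,4): no bracket -> illegal
W mobility = 5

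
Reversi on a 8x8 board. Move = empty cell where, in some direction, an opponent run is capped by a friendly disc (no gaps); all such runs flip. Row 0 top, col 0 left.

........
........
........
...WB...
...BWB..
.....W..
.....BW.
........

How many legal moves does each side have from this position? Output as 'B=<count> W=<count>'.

Answer: B=4 W=7

Derivation:
-- B to move --
(2,2): no bracket -> illegal
(2,3): flips 1 -> legal
(2,4): no bracket -> illegal
(3,2): flips 1 -> legal
(3,5): no bracket -> illegal
(4,2): no bracket -> illegal
(4,6): no bracket -> illegal
(5,3): no bracket -> illegal
(5,4): flips 1 -> legal
(5,6): no bracket -> illegal
(5,7): no bracket -> illegal
(6,4): no bracket -> illegal
(6,7): flips 1 -> legal
(7,5): no bracket -> illegal
(7,6): no bracket -> illegal
(7,7): no bracket -> illegal
B mobility = 4
-- W to move --
(2,3): no bracket -> illegal
(2,4): flips 1 -> legal
(2,5): no bracket -> illegal
(3,2): no bracket -> illegal
(3,5): flips 2 -> legal
(3,6): no bracket -> illegal
(4,2): flips 1 -> legal
(4,6): flips 1 -> legal
(5,2): no bracket -> illegal
(5,3): flips 1 -> legal
(5,4): no bracket -> illegal
(5,6): no bracket -> illegal
(6,4): flips 1 -> legal
(7,4): no bracket -> illegal
(7,5): flips 1 -> legal
(7,6): no bracket -> illegal
W mobility = 7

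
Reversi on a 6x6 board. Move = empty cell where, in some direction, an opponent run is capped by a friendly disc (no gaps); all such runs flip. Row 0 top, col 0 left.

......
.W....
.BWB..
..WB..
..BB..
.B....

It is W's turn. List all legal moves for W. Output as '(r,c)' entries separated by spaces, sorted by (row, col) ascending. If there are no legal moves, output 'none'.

(1,0): flips 1 -> legal
(1,2): no bracket -> illegal
(1,3): no bracket -> illegal
(1,4): flips 1 -> legal
(2,0): flips 1 -> legal
(2,4): flips 1 -> legal
(3,0): no bracket -> illegal
(3,1): flips 1 -> legal
(3,4): flips 1 -> legal
(4,0): no bracket -> illegal
(4,1): no bracket -> illegal
(4,4): flips 1 -> legal
(5,0): no bracket -> illegal
(5,2): flips 1 -> legal
(5,3): no bracket -> illegal
(5,4): flips 1 -> legal

Answer: (1,0) (1,4) (2,0) (2,4) (3,1) (3,4) (4,4) (5,2) (5,4)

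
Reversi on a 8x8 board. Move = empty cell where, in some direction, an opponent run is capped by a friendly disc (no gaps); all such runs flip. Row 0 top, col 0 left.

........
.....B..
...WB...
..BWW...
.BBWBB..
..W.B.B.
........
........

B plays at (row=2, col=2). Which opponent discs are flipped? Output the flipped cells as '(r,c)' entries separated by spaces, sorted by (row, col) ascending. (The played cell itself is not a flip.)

Dir NW: first cell '.' (not opp) -> no flip
Dir N: first cell '.' (not opp) -> no flip
Dir NE: first cell '.' (not opp) -> no flip
Dir W: first cell '.' (not opp) -> no flip
Dir E: opp run (2,3) capped by B -> flip
Dir SW: first cell '.' (not opp) -> no flip
Dir S: first cell 'B' (not opp) -> no flip
Dir SE: opp run (3,3) capped by B -> flip

Answer: (2,3) (3,3)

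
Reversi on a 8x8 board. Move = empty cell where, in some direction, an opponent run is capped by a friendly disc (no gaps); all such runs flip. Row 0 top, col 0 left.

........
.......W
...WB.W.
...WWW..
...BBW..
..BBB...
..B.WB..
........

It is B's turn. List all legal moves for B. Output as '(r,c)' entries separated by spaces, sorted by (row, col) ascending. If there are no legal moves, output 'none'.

(0,6): no bracket -> illegal
(0,7): no bracket -> illegal
(1,2): no bracket -> illegal
(1,3): flips 2 -> legal
(1,4): no bracket -> illegal
(1,5): no bracket -> illegal
(1,6): no bracket -> illegal
(2,2): flips 2 -> legal
(2,5): flips 1 -> legal
(2,7): no bracket -> illegal
(3,2): no bracket -> illegal
(3,6): flips 1 -> legal
(3,7): no bracket -> illegal
(4,2): flips 1 -> legal
(4,6): flips 2 -> legal
(5,5): no bracket -> illegal
(5,6): no bracket -> illegal
(6,3): flips 1 -> legal
(7,3): no bracket -> illegal
(7,4): flips 1 -> legal
(7,5): flips 1 -> legal

Answer: (1,3) (2,2) (2,5) (3,6) (4,2) (4,6) (6,3) (7,4) (7,5)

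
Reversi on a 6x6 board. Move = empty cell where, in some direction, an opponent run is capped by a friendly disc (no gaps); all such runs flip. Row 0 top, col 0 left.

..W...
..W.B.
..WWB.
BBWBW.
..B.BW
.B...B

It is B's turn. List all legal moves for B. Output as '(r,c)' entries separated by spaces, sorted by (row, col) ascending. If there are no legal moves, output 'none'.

(0,1): no bracket -> illegal
(0,3): no bracket -> illegal
(1,1): flips 1 -> legal
(1,3): flips 2 -> legal
(2,1): flips 2 -> legal
(2,5): no bracket -> illegal
(3,5): flips 2 -> legal
(4,1): flips 2 -> legal
(4,3): no bracket -> illegal
(5,4): no bracket -> illegal

Answer: (1,1) (1,3) (2,1) (3,5) (4,1)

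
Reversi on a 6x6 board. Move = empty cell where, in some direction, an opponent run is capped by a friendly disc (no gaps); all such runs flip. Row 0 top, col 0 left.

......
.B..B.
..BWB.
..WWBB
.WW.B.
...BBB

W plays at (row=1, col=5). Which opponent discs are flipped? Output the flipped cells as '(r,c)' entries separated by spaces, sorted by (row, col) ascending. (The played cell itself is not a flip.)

Dir NW: first cell '.' (not opp) -> no flip
Dir N: first cell '.' (not opp) -> no flip
Dir NE: edge -> no flip
Dir W: opp run (1,4), next='.' -> no flip
Dir E: edge -> no flip
Dir SW: opp run (2,4) capped by W -> flip
Dir S: first cell '.' (not opp) -> no flip
Dir SE: edge -> no flip

Answer: (2,4)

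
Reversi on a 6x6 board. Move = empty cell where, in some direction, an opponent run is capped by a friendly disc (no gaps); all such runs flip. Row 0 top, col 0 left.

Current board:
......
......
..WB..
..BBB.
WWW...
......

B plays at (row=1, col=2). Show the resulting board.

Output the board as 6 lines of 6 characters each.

Place B at (1,2); scan 8 dirs for brackets.
Dir NW: first cell '.' (not opp) -> no flip
Dir N: first cell '.' (not opp) -> no flip
Dir NE: first cell '.' (not opp) -> no flip
Dir W: first cell '.' (not opp) -> no flip
Dir E: first cell '.' (not opp) -> no flip
Dir SW: first cell '.' (not opp) -> no flip
Dir S: opp run (2,2) capped by B -> flip
Dir SE: first cell 'B' (not opp) -> no flip
All flips: (2,2)

Answer: ......
..B...
..BB..
..BBB.
WWW...
......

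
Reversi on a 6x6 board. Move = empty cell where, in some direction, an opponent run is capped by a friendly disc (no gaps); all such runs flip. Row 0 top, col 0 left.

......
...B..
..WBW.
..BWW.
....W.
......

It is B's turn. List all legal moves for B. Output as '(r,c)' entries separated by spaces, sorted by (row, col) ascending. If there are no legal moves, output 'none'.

(1,1): no bracket -> illegal
(1,2): flips 1 -> legal
(1,4): no bracket -> illegal
(1,5): no bracket -> illegal
(2,1): flips 1 -> legal
(2,5): flips 1 -> legal
(3,1): flips 1 -> legal
(3,5): flips 3 -> legal
(4,2): no bracket -> illegal
(4,3): flips 1 -> legal
(4,5): flips 1 -> legal
(5,3): no bracket -> illegal
(5,4): no bracket -> illegal
(5,5): no bracket -> illegal

Answer: (1,2) (2,1) (2,5) (3,1) (3,5) (4,3) (4,5)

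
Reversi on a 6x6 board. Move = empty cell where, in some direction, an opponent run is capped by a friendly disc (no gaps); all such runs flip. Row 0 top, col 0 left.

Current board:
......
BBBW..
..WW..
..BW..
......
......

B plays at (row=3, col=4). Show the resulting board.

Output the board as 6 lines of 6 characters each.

Place B at (3,4); scan 8 dirs for brackets.
Dir NW: opp run (2,3) capped by B -> flip
Dir N: first cell '.' (not opp) -> no flip
Dir NE: first cell '.' (not opp) -> no flip
Dir W: opp run (3,3) capped by B -> flip
Dir E: first cell '.' (not opp) -> no flip
Dir SW: first cell '.' (not opp) -> no flip
Dir S: first cell '.' (not opp) -> no flip
Dir SE: first cell '.' (not opp) -> no flip
All flips: (2,3) (3,3)

Answer: ......
BBBW..
..WB..
..BBB.
......
......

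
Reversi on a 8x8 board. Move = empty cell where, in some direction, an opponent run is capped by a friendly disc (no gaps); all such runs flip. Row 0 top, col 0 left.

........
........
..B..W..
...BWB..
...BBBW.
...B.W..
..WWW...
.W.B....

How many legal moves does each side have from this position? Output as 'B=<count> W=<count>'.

-- B to move --
(1,4): no bracket -> illegal
(1,5): flips 1 -> legal
(1,6): flips 2 -> legal
(2,3): flips 1 -> legal
(2,4): flips 1 -> legal
(2,6): no bracket -> illegal
(3,6): no bracket -> illegal
(3,7): flips 3 -> legal
(4,7): flips 1 -> legal
(5,1): flips 1 -> legal
(5,2): no bracket -> illegal
(5,4): no bracket -> illegal
(5,6): no bracket -> illegal
(5,7): flips 1 -> legal
(6,0): no bracket -> illegal
(6,1): no bracket -> illegal
(6,5): flips 1 -> legal
(6,6): flips 1 -> legal
(7,0): no bracket -> illegal
(7,2): no bracket -> illegal
(7,4): no bracket -> illegal
(7,5): flips 1 -> legal
B mobility = 11
-- W to move --
(1,1): flips 3 -> legal
(1,2): no bracket -> illegal
(1,3): no bracket -> illegal
(2,1): no bracket -> illegal
(2,3): flips 3 -> legal
(2,4): flips 1 -> legal
(2,6): flips 3 -> legal
(3,1): no bracket -> illegal
(3,2): flips 1 -> legal
(3,6): flips 1 -> legal
(4,2): flips 4 -> legal
(5,2): flips 1 -> legal
(5,4): flips 1 -> legal
(5,6): flips 1 -> legal
(7,2): no bracket -> illegal
(7,4): no bracket -> illegal
W mobility = 10

Answer: B=11 W=10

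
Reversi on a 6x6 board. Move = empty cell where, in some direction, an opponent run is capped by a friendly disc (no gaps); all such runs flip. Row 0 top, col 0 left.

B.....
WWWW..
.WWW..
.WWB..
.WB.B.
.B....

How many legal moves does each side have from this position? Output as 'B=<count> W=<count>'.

-- B to move --
(0,1): flips 4 -> legal
(0,2): flips 3 -> legal
(0,3): flips 2 -> legal
(0,4): no bracket -> illegal
(1,4): no bracket -> illegal
(2,0): flips 2 -> legal
(2,4): no bracket -> illegal
(3,0): flips 2 -> legal
(3,4): no bracket -> illegal
(4,0): flips 1 -> legal
(4,3): no bracket -> illegal
(5,0): no bracket -> illegal
(5,2): no bracket -> illegal
B mobility = 6
-- W to move --
(0,1): no bracket -> illegal
(2,4): no bracket -> illegal
(3,4): flips 1 -> legal
(3,5): no bracket -> illegal
(4,0): no bracket -> illegal
(4,3): flips 2 -> legal
(4,5): no bracket -> illegal
(5,0): no bracket -> illegal
(5,2): flips 1 -> legal
(5,3): flips 1 -> legal
(5,4): no bracket -> illegal
(5,5): flips 2 -> legal
W mobility = 5

Answer: B=6 W=5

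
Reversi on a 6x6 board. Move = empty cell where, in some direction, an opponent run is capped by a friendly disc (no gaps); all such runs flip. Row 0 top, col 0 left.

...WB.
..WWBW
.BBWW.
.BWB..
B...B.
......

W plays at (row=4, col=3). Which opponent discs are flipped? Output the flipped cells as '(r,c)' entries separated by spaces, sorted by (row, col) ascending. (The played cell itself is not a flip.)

Dir NW: first cell 'W' (not opp) -> no flip
Dir N: opp run (3,3) capped by W -> flip
Dir NE: first cell '.' (not opp) -> no flip
Dir W: first cell '.' (not opp) -> no flip
Dir E: opp run (4,4), next='.' -> no flip
Dir SW: first cell '.' (not opp) -> no flip
Dir S: first cell '.' (not opp) -> no flip
Dir SE: first cell '.' (not opp) -> no flip

Answer: (3,3)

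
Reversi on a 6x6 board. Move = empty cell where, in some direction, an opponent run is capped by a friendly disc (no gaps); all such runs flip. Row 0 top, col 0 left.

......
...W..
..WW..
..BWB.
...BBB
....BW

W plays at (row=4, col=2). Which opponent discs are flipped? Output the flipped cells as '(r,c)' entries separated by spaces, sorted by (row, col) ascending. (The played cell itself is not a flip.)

Answer: (3,2)

Derivation:
Dir NW: first cell '.' (not opp) -> no flip
Dir N: opp run (3,2) capped by W -> flip
Dir NE: first cell 'W' (not opp) -> no flip
Dir W: first cell '.' (not opp) -> no flip
Dir E: opp run (4,3) (4,4) (4,5), next=edge -> no flip
Dir SW: first cell '.' (not opp) -> no flip
Dir S: first cell '.' (not opp) -> no flip
Dir SE: first cell '.' (not opp) -> no flip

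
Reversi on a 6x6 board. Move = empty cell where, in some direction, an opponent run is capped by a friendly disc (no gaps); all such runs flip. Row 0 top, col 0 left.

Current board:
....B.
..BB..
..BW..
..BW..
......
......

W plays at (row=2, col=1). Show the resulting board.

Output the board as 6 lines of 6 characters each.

Place W at (2,1); scan 8 dirs for brackets.
Dir NW: first cell '.' (not opp) -> no flip
Dir N: first cell '.' (not opp) -> no flip
Dir NE: opp run (1,2), next='.' -> no flip
Dir W: first cell '.' (not opp) -> no flip
Dir E: opp run (2,2) capped by W -> flip
Dir SW: first cell '.' (not opp) -> no flip
Dir S: first cell '.' (not opp) -> no flip
Dir SE: opp run (3,2), next='.' -> no flip
All flips: (2,2)

Answer: ....B.
..BB..
.WWW..
..BW..
......
......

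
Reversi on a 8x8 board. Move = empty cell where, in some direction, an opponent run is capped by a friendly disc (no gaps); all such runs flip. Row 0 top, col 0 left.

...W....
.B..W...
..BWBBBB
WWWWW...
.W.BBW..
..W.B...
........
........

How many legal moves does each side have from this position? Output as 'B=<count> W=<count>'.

-- B to move --
(0,2): no bracket -> illegal
(0,4): flips 1 -> legal
(0,5): no bracket -> illegal
(1,2): no bracket -> illegal
(1,3): flips 2 -> legal
(1,5): no bracket -> illegal
(2,0): no bracket -> illegal
(2,1): flips 1 -> legal
(3,5): no bracket -> illegal
(3,6): flips 1 -> legal
(4,0): flips 1 -> legal
(4,2): flips 2 -> legal
(4,6): flips 1 -> legal
(5,0): no bracket -> illegal
(5,1): no bracket -> illegal
(5,3): no bracket -> illegal
(5,5): no bracket -> illegal
(5,6): no bracket -> illegal
(6,1): flips 1 -> legal
(6,2): no bracket -> illegal
(6,3): no bracket -> illegal
B mobility = 8
-- W to move --
(0,0): flips 2 -> legal
(0,1): no bracket -> illegal
(0,2): no bracket -> illegal
(1,0): no bracket -> illegal
(1,2): flips 1 -> legal
(1,3): flips 1 -> legal
(1,5): flips 1 -> legal
(1,6): flips 1 -> legal
(1,7): no bracket -> illegal
(2,0): no bracket -> illegal
(2,1): flips 1 -> legal
(3,5): no bracket -> illegal
(3,6): flips 1 -> legal
(3,7): no bracket -> illegal
(4,2): flips 2 -> legal
(5,3): flips 1 -> legal
(5,5): flips 1 -> legal
(6,3): flips 1 -> legal
(6,4): flips 2 -> legal
(6,5): flips 2 -> legal
W mobility = 13

Answer: B=8 W=13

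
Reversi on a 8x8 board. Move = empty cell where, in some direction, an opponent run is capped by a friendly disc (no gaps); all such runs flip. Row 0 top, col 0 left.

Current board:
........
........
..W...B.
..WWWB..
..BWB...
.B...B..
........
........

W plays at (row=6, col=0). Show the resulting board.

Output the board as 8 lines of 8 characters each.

Place W at (6,0); scan 8 dirs for brackets.
Dir NW: edge -> no flip
Dir N: first cell '.' (not opp) -> no flip
Dir NE: opp run (5,1) (4,2) capped by W -> flip
Dir W: edge -> no flip
Dir E: first cell '.' (not opp) -> no flip
Dir SW: edge -> no flip
Dir S: first cell '.' (not opp) -> no flip
Dir SE: first cell '.' (not opp) -> no flip
All flips: (4,2) (5,1)

Answer: ........
........
..W...B.
..WWWB..
..WWB...
.W...B..
W.......
........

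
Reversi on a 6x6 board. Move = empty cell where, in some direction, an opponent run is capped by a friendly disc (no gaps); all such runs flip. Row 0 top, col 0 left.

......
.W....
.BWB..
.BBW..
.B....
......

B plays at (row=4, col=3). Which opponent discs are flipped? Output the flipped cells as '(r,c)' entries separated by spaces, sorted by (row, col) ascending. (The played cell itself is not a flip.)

Dir NW: first cell 'B' (not opp) -> no flip
Dir N: opp run (3,3) capped by B -> flip
Dir NE: first cell '.' (not opp) -> no flip
Dir W: first cell '.' (not opp) -> no flip
Dir E: first cell '.' (not opp) -> no flip
Dir SW: first cell '.' (not opp) -> no flip
Dir S: first cell '.' (not opp) -> no flip
Dir SE: first cell '.' (not opp) -> no flip

Answer: (3,3)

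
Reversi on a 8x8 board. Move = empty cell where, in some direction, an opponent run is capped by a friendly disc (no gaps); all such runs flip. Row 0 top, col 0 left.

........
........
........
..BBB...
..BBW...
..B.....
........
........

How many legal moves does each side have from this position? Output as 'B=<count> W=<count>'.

Answer: B=3 W=3

Derivation:
-- B to move --
(3,5): no bracket -> illegal
(4,5): flips 1 -> legal
(5,3): no bracket -> illegal
(5,4): flips 1 -> legal
(5,5): flips 1 -> legal
B mobility = 3
-- W to move --
(2,1): no bracket -> illegal
(2,2): flips 1 -> legal
(2,3): no bracket -> illegal
(2,4): flips 1 -> legal
(2,5): no bracket -> illegal
(3,1): no bracket -> illegal
(3,5): no bracket -> illegal
(4,1): flips 2 -> legal
(4,5): no bracket -> illegal
(5,1): no bracket -> illegal
(5,3): no bracket -> illegal
(5,4): no bracket -> illegal
(6,1): no bracket -> illegal
(6,2): no bracket -> illegal
(6,3): no bracket -> illegal
W mobility = 3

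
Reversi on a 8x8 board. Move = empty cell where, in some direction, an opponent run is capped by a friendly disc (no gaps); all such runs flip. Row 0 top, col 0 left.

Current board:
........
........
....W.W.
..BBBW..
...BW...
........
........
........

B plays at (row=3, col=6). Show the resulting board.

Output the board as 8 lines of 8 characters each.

Place B at (3,6); scan 8 dirs for brackets.
Dir NW: first cell '.' (not opp) -> no flip
Dir N: opp run (2,6), next='.' -> no flip
Dir NE: first cell '.' (not opp) -> no flip
Dir W: opp run (3,5) capped by B -> flip
Dir E: first cell '.' (not opp) -> no flip
Dir SW: first cell '.' (not opp) -> no flip
Dir S: first cell '.' (not opp) -> no flip
Dir SE: first cell '.' (not opp) -> no flip
All flips: (3,5)

Answer: ........
........
....W.W.
..BBBBB.
...BW...
........
........
........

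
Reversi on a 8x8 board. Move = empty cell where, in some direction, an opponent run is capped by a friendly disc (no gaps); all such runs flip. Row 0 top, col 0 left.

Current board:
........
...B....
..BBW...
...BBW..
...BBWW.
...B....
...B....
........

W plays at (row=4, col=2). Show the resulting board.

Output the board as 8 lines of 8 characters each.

Answer: ........
...B....
..BBW...
...WBW..
..WWWWW.
...B....
...B....
........

Derivation:
Place W at (4,2); scan 8 dirs for brackets.
Dir NW: first cell '.' (not opp) -> no flip
Dir N: first cell '.' (not opp) -> no flip
Dir NE: opp run (3,3) capped by W -> flip
Dir W: first cell '.' (not opp) -> no flip
Dir E: opp run (4,3) (4,4) capped by W -> flip
Dir SW: first cell '.' (not opp) -> no flip
Dir S: first cell '.' (not opp) -> no flip
Dir SE: opp run (5,3), next='.' -> no flip
All flips: (3,3) (4,3) (4,4)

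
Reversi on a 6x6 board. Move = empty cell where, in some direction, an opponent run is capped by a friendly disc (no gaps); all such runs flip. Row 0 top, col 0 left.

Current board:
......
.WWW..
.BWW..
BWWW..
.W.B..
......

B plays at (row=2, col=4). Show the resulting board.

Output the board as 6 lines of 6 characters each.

Place B at (2,4); scan 8 dirs for brackets.
Dir NW: opp run (1,3), next='.' -> no flip
Dir N: first cell '.' (not opp) -> no flip
Dir NE: first cell '.' (not opp) -> no flip
Dir W: opp run (2,3) (2,2) capped by B -> flip
Dir E: first cell '.' (not opp) -> no flip
Dir SW: opp run (3,3), next='.' -> no flip
Dir S: first cell '.' (not opp) -> no flip
Dir SE: first cell '.' (not opp) -> no flip
All flips: (2,2) (2,3)

Answer: ......
.WWW..
.BBBB.
BWWW..
.W.B..
......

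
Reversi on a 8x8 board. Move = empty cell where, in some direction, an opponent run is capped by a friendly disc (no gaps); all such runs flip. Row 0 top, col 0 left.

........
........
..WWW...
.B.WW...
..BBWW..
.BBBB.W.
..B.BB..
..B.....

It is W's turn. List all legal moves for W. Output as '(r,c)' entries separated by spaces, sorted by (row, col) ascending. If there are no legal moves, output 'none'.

(2,0): no bracket -> illegal
(2,1): no bracket -> illegal
(3,0): no bracket -> illegal
(3,2): no bracket -> illegal
(4,0): flips 1 -> legal
(4,1): flips 2 -> legal
(5,0): no bracket -> illegal
(5,5): no bracket -> illegal
(6,0): flips 2 -> legal
(6,1): flips 2 -> legal
(6,3): flips 3 -> legal
(6,6): no bracket -> illegal
(7,1): flips 2 -> legal
(7,3): no bracket -> illegal
(7,4): flips 3 -> legal
(7,5): no bracket -> illegal
(7,6): no bracket -> illegal

Answer: (4,0) (4,1) (6,0) (6,1) (6,3) (7,1) (7,4)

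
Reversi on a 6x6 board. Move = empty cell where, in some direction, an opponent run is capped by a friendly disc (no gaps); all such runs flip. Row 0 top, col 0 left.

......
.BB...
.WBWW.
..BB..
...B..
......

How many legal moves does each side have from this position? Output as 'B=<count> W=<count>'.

-- B to move --
(1,0): flips 1 -> legal
(1,3): flips 1 -> legal
(1,4): flips 1 -> legal
(1,5): flips 1 -> legal
(2,0): flips 1 -> legal
(2,5): flips 2 -> legal
(3,0): flips 1 -> legal
(3,1): flips 1 -> legal
(3,4): flips 1 -> legal
(3,5): no bracket -> illegal
B mobility = 9
-- W to move --
(0,0): no bracket -> illegal
(0,1): flips 2 -> legal
(0,2): no bracket -> illegal
(0,3): flips 1 -> legal
(1,0): no bracket -> illegal
(1,3): no bracket -> illegal
(2,0): no bracket -> illegal
(3,1): no bracket -> illegal
(3,4): no bracket -> illegal
(4,1): flips 1 -> legal
(4,2): flips 1 -> legal
(4,4): no bracket -> illegal
(5,2): no bracket -> illegal
(5,3): flips 2 -> legal
(5,4): flips 2 -> legal
W mobility = 6

Answer: B=9 W=6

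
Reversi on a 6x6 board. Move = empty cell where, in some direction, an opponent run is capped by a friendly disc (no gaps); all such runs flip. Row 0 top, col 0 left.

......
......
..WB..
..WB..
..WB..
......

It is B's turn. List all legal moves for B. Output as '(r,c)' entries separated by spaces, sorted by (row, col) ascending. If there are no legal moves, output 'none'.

(1,1): flips 1 -> legal
(1,2): no bracket -> illegal
(1,3): no bracket -> illegal
(2,1): flips 2 -> legal
(3,1): flips 1 -> legal
(4,1): flips 2 -> legal
(5,1): flips 1 -> legal
(5,2): no bracket -> illegal
(5,3): no bracket -> illegal

Answer: (1,1) (2,1) (3,1) (4,1) (5,1)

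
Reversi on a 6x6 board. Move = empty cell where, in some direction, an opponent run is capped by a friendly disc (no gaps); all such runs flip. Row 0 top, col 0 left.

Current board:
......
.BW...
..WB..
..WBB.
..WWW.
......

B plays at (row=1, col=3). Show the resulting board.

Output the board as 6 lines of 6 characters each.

Place B at (1,3); scan 8 dirs for brackets.
Dir NW: first cell '.' (not opp) -> no flip
Dir N: first cell '.' (not opp) -> no flip
Dir NE: first cell '.' (not opp) -> no flip
Dir W: opp run (1,2) capped by B -> flip
Dir E: first cell '.' (not opp) -> no flip
Dir SW: opp run (2,2), next='.' -> no flip
Dir S: first cell 'B' (not opp) -> no flip
Dir SE: first cell '.' (not opp) -> no flip
All flips: (1,2)

Answer: ......
.BBB..
..WB..
..WBB.
..WWW.
......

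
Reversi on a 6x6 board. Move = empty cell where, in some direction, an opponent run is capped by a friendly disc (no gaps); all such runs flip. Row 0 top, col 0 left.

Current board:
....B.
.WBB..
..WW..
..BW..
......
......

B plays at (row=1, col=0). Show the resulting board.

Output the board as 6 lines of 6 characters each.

Answer: ....B.
BBBB..
..WW..
..BW..
......
......

Derivation:
Place B at (1,0); scan 8 dirs for brackets.
Dir NW: edge -> no flip
Dir N: first cell '.' (not opp) -> no flip
Dir NE: first cell '.' (not opp) -> no flip
Dir W: edge -> no flip
Dir E: opp run (1,1) capped by B -> flip
Dir SW: edge -> no flip
Dir S: first cell '.' (not opp) -> no flip
Dir SE: first cell '.' (not opp) -> no flip
All flips: (1,1)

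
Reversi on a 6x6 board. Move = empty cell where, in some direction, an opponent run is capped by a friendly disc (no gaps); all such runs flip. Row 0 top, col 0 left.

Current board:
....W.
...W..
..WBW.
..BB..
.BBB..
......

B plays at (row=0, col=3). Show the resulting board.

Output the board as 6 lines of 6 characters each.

Place B at (0,3); scan 8 dirs for brackets.
Dir NW: edge -> no flip
Dir N: edge -> no flip
Dir NE: edge -> no flip
Dir W: first cell '.' (not opp) -> no flip
Dir E: opp run (0,4), next='.' -> no flip
Dir SW: first cell '.' (not opp) -> no flip
Dir S: opp run (1,3) capped by B -> flip
Dir SE: first cell '.' (not opp) -> no flip
All flips: (1,3)

Answer: ...BW.
...B..
..WBW.
..BB..
.BBB..
......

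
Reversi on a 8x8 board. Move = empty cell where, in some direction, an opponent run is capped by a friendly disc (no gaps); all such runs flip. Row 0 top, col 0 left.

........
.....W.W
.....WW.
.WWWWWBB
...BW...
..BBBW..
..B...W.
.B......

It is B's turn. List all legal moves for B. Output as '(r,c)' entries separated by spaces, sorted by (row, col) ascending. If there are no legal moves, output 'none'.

(0,4): flips 2 -> legal
(0,5): no bracket -> illegal
(0,6): no bracket -> illegal
(0,7): no bracket -> illegal
(1,4): flips 1 -> legal
(1,6): flips 3 -> legal
(2,0): no bracket -> illegal
(2,1): flips 1 -> legal
(2,2): no bracket -> illegal
(2,3): flips 1 -> legal
(2,4): flips 2 -> legal
(2,7): no bracket -> illegal
(3,0): flips 5 -> legal
(4,0): no bracket -> illegal
(4,1): no bracket -> illegal
(4,2): no bracket -> illegal
(4,5): flips 1 -> legal
(4,6): no bracket -> illegal
(5,6): flips 1 -> legal
(5,7): no bracket -> illegal
(6,4): no bracket -> illegal
(6,5): no bracket -> illegal
(6,7): no bracket -> illegal
(7,5): no bracket -> illegal
(7,6): no bracket -> illegal
(7,7): no bracket -> illegal

Answer: (0,4) (1,4) (1,6) (2,1) (2,3) (2,4) (3,0) (4,5) (5,6)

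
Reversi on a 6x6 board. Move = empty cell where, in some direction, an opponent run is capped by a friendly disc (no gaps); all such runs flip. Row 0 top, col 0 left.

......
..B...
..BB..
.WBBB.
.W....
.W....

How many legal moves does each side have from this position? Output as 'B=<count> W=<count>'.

-- B to move --
(2,0): no bracket -> illegal
(2,1): no bracket -> illegal
(3,0): flips 1 -> legal
(4,0): flips 1 -> legal
(4,2): no bracket -> illegal
(5,0): flips 1 -> legal
(5,2): no bracket -> illegal
B mobility = 3
-- W to move --
(0,1): no bracket -> illegal
(0,2): no bracket -> illegal
(0,3): no bracket -> illegal
(1,1): no bracket -> illegal
(1,3): flips 1 -> legal
(1,4): flips 2 -> legal
(2,1): no bracket -> illegal
(2,4): no bracket -> illegal
(2,5): no bracket -> illegal
(3,5): flips 3 -> legal
(4,2): no bracket -> illegal
(4,3): no bracket -> illegal
(4,4): no bracket -> illegal
(4,5): no bracket -> illegal
W mobility = 3

Answer: B=3 W=3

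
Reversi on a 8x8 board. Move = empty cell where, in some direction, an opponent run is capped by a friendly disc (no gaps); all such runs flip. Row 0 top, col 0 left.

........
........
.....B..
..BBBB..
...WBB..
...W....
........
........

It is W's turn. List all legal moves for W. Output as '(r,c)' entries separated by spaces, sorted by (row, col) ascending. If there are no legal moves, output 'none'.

Answer: (1,6) (2,1) (2,3) (2,6) (4,6)

Derivation:
(1,4): no bracket -> illegal
(1,5): no bracket -> illegal
(1,6): flips 2 -> legal
(2,1): flips 1 -> legal
(2,2): no bracket -> illegal
(2,3): flips 1 -> legal
(2,4): no bracket -> illegal
(2,6): flips 2 -> legal
(3,1): no bracket -> illegal
(3,6): no bracket -> illegal
(4,1): no bracket -> illegal
(4,2): no bracket -> illegal
(4,6): flips 2 -> legal
(5,4): no bracket -> illegal
(5,5): no bracket -> illegal
(5,6): no bracket -> illegal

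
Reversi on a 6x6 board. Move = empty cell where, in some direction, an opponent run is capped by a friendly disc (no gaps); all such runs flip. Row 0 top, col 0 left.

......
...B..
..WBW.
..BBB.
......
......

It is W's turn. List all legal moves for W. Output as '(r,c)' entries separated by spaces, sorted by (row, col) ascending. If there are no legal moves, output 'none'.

(0,2): flips 1 -> legal
(0,3): no bracket -> illegal
(0,4): flips 1 -> legal
(1,2): no bracket -> illegal
(1,4): no bracket -> illegal
(2,1): no bracket -> illegal
(2,5): no bracket -> illegal
(3,1): no bracket -> illegal
(3,5): no bracket -> illegal
(4,1): no bracket -> illegal
(4,2): flips 2 -> legal
(4,3): no bracket -> illegal
(4,4): flips 2 -> legal
(4,5): no bracket -> illegal

Answer: (0,2) (0,4) (4,2) (4,4)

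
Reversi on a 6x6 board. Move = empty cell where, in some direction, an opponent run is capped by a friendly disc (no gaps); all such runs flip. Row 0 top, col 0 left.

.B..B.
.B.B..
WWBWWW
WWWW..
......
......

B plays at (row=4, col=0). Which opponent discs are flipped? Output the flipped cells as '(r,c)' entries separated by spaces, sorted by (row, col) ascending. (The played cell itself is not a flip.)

Answer: (3,1)

Derivation:
Dir NW: edge -> no flip
Dir N: opp run (3,0) (2,0), next='.' -> no flip
Dir NE: opp run (3,1) capped by B -> flip
Dir W: edge -> no flip
Dir E: first cell '.' (not opp) -> no flip
Dir SW: edge -> no flip
Dir S: first cell '.' (not opp) -> no flip
Dir SE: first cell '.' (not opp) -> no flip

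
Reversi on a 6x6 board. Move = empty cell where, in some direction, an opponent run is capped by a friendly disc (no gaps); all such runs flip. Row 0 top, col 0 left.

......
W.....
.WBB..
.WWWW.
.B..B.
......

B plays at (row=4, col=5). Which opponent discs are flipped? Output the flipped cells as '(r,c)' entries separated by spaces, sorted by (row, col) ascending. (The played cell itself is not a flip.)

Dir NW: opp run (3,4) capped by B -> flip
Dir N: first cell '.' (not opp) -> no flip
Dir NE: edge -> no flip
Dir W: first cell 'B' (not opp) -> no flip
Dir E: edge -> no flip
Dir SW: first cell '.' (not opp) -> no flip
Dir S: first cell '.' (not opp) -> no flip
Dir SE: edge -> no flip

Answer: (3,4)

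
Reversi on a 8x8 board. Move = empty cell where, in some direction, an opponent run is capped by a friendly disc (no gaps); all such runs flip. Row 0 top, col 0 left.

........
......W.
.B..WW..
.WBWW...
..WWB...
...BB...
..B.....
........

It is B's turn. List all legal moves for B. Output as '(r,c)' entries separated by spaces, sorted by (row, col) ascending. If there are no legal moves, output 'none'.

Answer: (1,4) (2,0) (2,2) (2,3) (3,0) (3,5) (4,1) (5,2)

Derivation:
(0,5): no bracket -> illegal
(0,6): no bracket -> illegal
(0,7): no bracket -> illegal
(1,3): no bracket -> illegal
(1,4): flips 2 -> legal
(1,5): no bracket -> illegal
(1,7): no bracket -> illegal
(2,0): flips 2 -> legal
(2,2): flips 1 -> legal
(2,3): flips 2 -> legal
(2,6): no bracket -> illegal
(2,7): no bracket -> illegal
(3,0): flips 1 -> legal
(3,5): flips 2 -> legal
(3,6): no bracket -> illegal
(4,0): no bracket -> illegal
(4,1): flips 3 -> legal
(4,5): no bracket -> illegal
(5,1): no bracket -> illegal
(5,2): flips 1 -> legal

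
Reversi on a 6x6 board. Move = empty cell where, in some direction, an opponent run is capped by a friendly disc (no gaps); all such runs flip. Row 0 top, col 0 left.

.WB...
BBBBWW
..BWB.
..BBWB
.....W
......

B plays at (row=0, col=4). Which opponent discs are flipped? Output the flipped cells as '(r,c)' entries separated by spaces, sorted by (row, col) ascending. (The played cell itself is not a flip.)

Answer: (1,4)

Derivation:
Dir NW: edge -> no flip
Dir N: edge -> no flip
Dir NE: edge -> no flip
Dir W: first cell '.' (not opp) -> no flip
Dir E: first cell '.' (not opp) -> no flip
Dir SW: first cell 'B' (not opp) -> no flip
Dir S: opp run (1,4) capped by B -> flip
Dir SE: opp run (1,5), next=edge -> no flip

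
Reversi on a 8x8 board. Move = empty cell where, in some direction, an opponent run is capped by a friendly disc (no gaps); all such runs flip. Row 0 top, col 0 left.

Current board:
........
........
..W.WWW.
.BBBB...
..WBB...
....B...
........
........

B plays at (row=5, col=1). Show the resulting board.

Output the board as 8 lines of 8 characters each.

Answer: ........
........
..W.WWW.
.BBBB...
..BBB...
.B..B...
........
........

Derivation:
Place B at (5,1); scan 8 dirs for brackets.
Dir NW: first cell '.' (not opp) -> no flip
Dir N: first cell '.' (not opp) -> no flip
Dir NE: opp run (4,2) capped by B -> flip
Dir W: first cell '.' (not opp) -> no flip
Dir E: first cell '.' (not opp) -> no flip
Dir SW: first cell '.' (not opp) -> no flip
Dir S: first cell '.' (not opp) -> no flip
Dir SE: first cell '.' (not opp) -> no flip
All flips: (4,2)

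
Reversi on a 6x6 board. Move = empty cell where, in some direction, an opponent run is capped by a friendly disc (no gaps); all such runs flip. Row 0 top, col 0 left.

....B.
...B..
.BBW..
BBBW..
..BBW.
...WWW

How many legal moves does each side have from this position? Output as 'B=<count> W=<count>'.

Answer: B=4 W=6

Derivation:
-- B to move --
(1,2): no bracket -> illegal
(1,4): flips 1 -> legal
(2,4): flips 2 -> legal
(3,4): flips 1 -> legal
(3,5): no bracket -> illegal
(4,5): flips 1 -> legal
(5,2): no bracket -> illegal
B mobility = 4
-- W to move --
(0,2): no bracket -> illegal
(0,3): flips 1 -> legal
(0,5): no bracket -> illegal
(1,0): flips 3 -> legal
(1,1): flips 1 -> legal
(1,2): no bracket -> illegal
(1,4): no bracket -> illegal
(1,5): no bracket -> illegal
(2,0): flips 4 -> legal
(2,4): no bracket -> illegal
(3,4): no bracket -> illegal
(4,0): no bracket -> illegal
(4,1): flips 3 -> legal
(5,1): flips 1 -> legal
(5,2): no bracket -> illegal
W mobility = 6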